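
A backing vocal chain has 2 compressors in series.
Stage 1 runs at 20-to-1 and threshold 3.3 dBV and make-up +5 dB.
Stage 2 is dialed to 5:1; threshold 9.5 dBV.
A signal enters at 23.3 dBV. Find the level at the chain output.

9.3 dBV

Stage 1: 20 dB above 3.3 dBV, reduced 20:1 to 1 dB above → 4.3 dBV; +5 dB make-up → 9.3 dBV.
Stage 2: 9.3 dBV is at or below the 9.5 dBV threshold — no compression; output 9.3 dBV.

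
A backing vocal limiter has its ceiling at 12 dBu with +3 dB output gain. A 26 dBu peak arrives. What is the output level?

15 dBu

The limiter clamps the peak to its 12 dBu ceiling.
Output gain then adds 3 dB: 12 + 3 = 15 dBu.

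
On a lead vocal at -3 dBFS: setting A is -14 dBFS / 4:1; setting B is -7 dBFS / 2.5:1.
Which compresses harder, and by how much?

A: GR = 11 − 11/4 = 8.25 dB.
B: GR = 4 − 4/2.5 = 2.4 dB.
Difference: 5.85 dB in favour of A.

A, by 5.85 dB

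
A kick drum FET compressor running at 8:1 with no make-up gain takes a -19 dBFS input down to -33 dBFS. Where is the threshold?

-35 dBFS

Gain reduction = -19 − (-33) = 14 dB; output overshoot = GR / (R − 1) = 14 / 7 = 2 dB.
Threshold = output − output overshoot = -33 − 2 = -35 dBFS.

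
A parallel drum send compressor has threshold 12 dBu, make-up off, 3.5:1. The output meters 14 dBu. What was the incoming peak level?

19 dBu

The compressed level sits 14 − 12 = 2 dB over threshold.
Before 3.5:1 compression the overshoot was 2 × 3.5 = 7 dB, so input = 12 + 7 = 19 dBu.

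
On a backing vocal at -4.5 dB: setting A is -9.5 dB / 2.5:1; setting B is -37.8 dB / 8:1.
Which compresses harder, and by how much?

B, by 26.1375 dB

A: GR = 5 − 5/2.5 = 3 dB.
B: GR = 33.3 − 33.3/8 = 29.1375 dB.
Difference: 26.1375 dB in favour of B.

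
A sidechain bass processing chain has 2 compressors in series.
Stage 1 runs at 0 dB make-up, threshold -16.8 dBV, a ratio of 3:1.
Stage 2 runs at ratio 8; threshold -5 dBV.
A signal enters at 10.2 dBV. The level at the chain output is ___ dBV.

Stage 1: overshoot 27 dB → 27/3 = 9 dB → -7.8 dBV.
Stage 2: -7.8 dBV ≤ -5 dBV, so stage 2 doesn't engage; output -7.8 dBV.

-7.8 dBV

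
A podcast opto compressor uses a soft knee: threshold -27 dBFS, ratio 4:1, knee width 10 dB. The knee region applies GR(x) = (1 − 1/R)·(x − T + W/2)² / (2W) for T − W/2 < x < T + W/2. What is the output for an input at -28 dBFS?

x − T + W/2 = -28 − (-27) + 5 = 4.
GR = (1 − 1/4) × 4² / 20 = 0.75 × 16 / 20 = 0.6 dB.
Output = -28 − 0.6 = -28.6 dBFS.

-28.6 dBFS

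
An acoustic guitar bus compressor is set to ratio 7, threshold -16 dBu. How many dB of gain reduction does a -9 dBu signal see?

6 dB

-9 dBu exceeds the threshold by 7 dB.
After 7:1 compression the overshoot becomes 7/7 = 1 dB.
GR = overshoot in − overshoot out = 7 − 1 = 6 dB.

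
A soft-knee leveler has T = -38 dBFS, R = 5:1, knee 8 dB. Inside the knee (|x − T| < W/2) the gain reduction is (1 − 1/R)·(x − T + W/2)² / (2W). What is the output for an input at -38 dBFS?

x − T + W/2 = -38 − (-38) + 4 = 4.
GR = (1 − 1/5) × 4² / 16 = 0.8 × 16 / 16 = 0.8 dB.
Output = -38 − 0.8 = -38.8 dBFS.

-38.8 dBFS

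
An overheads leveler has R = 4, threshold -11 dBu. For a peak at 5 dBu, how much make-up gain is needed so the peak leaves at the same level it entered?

12 dB

The peak compresses to -11 + 16/4 = -7 dBu.
To reach 5 dBu requires 5 − (-7) = 12 dB of make-up.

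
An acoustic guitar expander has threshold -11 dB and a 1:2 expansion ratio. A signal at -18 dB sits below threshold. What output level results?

The input is 7 dB below the -11 dB threshold.
A 1:2 expander multiplies undershoot by 2: 7 × 2 = 14 dB below threshold.
Output = -11 − 14 = -25 dB.

-25 dB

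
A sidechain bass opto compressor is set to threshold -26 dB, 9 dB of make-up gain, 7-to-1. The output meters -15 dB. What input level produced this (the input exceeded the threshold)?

-12 dB

Stripping the +9 dB make-up gives -24 dB at the gain stage.
The compressed level sits -24 − (-26) = 2 dB over threshold.
Undo the ratio: input overshoot = 2 × 7 = 14 dB, giving input = -12 dB.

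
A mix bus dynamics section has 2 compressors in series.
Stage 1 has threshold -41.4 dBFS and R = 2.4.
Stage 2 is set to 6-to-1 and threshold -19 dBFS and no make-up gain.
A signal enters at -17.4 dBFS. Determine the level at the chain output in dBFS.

-31.4 dBFS

Stage 1: overshoot 24 dB → 24/2.4 = 10 dB → -31.4 dBFS.
Stage 2: below threshold (-31.4 ≤ -19); passes unchanged; output -31.4 dBFS.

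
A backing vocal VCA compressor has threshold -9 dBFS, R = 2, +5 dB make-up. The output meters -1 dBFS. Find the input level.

Stripping the +5 dB make-up gives -6 dBFS at the gain stage.
That's 3 dB above the -9 dBFS threshold.
Undo the ratio: input overshoot = 3 × 2 = 6 dB, giving input = -3 dBFS.

-3 dBFS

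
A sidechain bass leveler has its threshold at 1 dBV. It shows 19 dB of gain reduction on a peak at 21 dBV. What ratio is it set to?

Input overshoot = 21 − 1 = 20 dB.
Output overshoot = 20 − 19 = 1 dB.
Ratio = input overshoot / output overshoot = 20 / 1 = 20.

20:1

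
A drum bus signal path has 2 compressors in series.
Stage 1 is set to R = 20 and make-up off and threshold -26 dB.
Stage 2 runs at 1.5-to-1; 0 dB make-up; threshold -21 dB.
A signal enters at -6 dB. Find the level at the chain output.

Stage 1: 20 dB above -26 dB, reduced 20:1 to 1 dB above → -25 dB.
Stage 2: -25 dB ≤ -21 dB, so stage 2 doesn't engage; output -25 dB.

-25 dB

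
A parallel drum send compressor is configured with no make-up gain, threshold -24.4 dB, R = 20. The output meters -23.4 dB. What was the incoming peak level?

That's 1 dB above the -24.4 dB threshold.
Input overshoot = R × output overshoot = 20 dB → input = -24.4 + 20 = -4.4 dB.

-4.4 dB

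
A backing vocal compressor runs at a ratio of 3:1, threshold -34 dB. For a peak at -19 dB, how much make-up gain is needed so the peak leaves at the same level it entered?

10 dB

Overshoot 15 dB → 15/3 = 5 dB after compression, so the compressed level is -34 + 5 = -29 dB.
Make-up = target − compressed = -19 − (-29) = 10 dB.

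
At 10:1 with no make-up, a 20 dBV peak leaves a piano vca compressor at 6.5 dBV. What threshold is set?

5 dBV

Input is 15 dB above T (since output overshoot × R = input overshoot: (6.5 − T)·10 = 20 − T gives T = 5 dBV).
Check: 5 + (20 − 5)/10 = 5 + 1.5 = 6.5 dBV. ✓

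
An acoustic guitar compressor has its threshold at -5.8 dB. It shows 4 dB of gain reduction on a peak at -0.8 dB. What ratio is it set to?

5:1

Input overshoot = -0.8 − (-5.8) = 5 dB.
Output overshoot = 5 − 4 = 1 dB.
Ratio = input overshoot / output overshoot = 5 / 1 = 5.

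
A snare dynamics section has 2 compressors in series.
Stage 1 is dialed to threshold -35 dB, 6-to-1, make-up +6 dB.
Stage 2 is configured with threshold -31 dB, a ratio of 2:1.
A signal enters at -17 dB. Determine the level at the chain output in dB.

-28.5 dB

Stage 1: 18 dB above -35 dB, reduced 6:1 to 3 dB above → -32 dB; +6 dB make-up → -26 dB.
Stage 2: -26 dB is 5 dB over -31 dB; at 2:1 that becomes 2.5 dB over, giving -28.5 dB.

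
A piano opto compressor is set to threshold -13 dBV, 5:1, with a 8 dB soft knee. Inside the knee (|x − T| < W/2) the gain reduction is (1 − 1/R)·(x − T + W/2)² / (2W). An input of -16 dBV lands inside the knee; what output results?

-16.05 dBV

x − T + W/2 = -16 − (-13) + 4 = 1.
GR = (1 − 1/5) × 1² / 16 = 0.8 × 1 / 16 = 0.05 dB.
Output = -16 − 0.05 = -16.05 dBV.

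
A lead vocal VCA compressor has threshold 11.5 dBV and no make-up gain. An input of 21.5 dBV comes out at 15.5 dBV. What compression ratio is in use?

Input overshoot = 21.5 − 11.5 = 10 dB; output overshoot = 15.5 − 11.5 = 4 dB.
Ratio = 10 / 4 = 2.5.

2.5:1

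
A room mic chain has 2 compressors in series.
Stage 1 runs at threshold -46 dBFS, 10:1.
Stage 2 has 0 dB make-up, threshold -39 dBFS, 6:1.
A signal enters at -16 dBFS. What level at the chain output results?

-43 dBFS

Stage 1: -16 dBFS is 30 dB over -46 dBFS; at 10:1 that becomes 3 dB over, giving -43 dBFS.
Stage 2: below threshold (-43 ≤ -39); passes unchanged; output -43 dBFS.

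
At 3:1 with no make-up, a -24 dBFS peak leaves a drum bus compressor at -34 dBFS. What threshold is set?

-39 dBFS

Input is 15 dB above T (since output overshoot × R = input overshoot: (-34 − T)·3 = -24 − T gives T = -39 dBFS).
Check: -39 + (-24 − (-39))/3 = -39 + 5 = -34 dBFS. ✓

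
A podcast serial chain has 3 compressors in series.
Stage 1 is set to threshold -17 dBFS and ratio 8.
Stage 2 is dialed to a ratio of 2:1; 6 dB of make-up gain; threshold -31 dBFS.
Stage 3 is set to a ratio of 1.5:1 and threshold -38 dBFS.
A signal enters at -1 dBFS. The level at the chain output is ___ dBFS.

-24 dBFS

Stage 1: overshoot 16 dB → 16/8 = 2 dB → -15 dBFS.
Stage 2: -15 dBFS is 16 dB over -31 dBFS; at 2:1 that becomes 8 dB over, giving -23 dBFS; +6 dB make-up → -17 dBFS.
Stage 3: 21 dB above -38 dBFS, reduced 1.5:1 to 14 dB above → -24 dBFS.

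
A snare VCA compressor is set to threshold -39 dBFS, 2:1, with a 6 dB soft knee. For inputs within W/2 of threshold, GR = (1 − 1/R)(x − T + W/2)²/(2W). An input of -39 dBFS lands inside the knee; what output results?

x − T + W/2 = -39 − (-39) + 3 = 3.
GR = (1 − 1/2) × 3² / 12 = 0.5 × 9 / 12 = 0.375 dB.
Output = -39 − 0.375 = -39.375 dBFS.

-39.375 dBFS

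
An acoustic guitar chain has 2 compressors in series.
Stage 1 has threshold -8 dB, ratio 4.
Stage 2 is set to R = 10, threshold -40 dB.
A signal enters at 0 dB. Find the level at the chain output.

-36.6 dB

Stage 1: 8 dB above -8 dB, reduced 4:1 to 2 dB above → -6 dB.
Stage 2: overshoot 34 dB → 34/10 = 3.4 dB → -36.6 dB.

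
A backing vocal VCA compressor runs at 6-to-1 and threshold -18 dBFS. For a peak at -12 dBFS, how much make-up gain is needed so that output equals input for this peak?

5 dB

Overshoot 6 dB → 6/6 = 1 dB after compression, so the compressed level is -18 + 1 = -17 dBFS.
Make-up = target − compressed = -12 − (-17) = 5 dB.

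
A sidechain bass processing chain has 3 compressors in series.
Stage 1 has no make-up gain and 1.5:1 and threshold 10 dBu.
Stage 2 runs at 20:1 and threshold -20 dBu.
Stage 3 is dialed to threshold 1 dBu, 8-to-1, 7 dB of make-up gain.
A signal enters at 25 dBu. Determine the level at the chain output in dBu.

-11 dBu

Stage 1: 25 dBu is 15 dB over 10 dBu; at 1.5:1 that becomes 10 dB over, giving 20 dBu.
Stage 2: 20 dBu is 40 dB over -20 dBu; at 20:1 that becomes 2 dB over, giving -18 dBu.
Stage 3: below threshold (-18 ≤ 1); passes unchanged; make-up brings it to -11 dBu.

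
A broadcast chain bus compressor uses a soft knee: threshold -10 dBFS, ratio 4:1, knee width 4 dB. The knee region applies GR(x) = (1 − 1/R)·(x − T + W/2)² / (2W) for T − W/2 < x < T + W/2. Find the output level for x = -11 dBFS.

x − T + W/2 = -11 − (-10) + 2 = 1.
GR = (1 − 1/4) × 1² / 8 = 0.75 × 1 / 8 = 0.09375 dB.
Output = -11 − 0.09375 = -11.09375 dBFS.

-11.09375 dBFS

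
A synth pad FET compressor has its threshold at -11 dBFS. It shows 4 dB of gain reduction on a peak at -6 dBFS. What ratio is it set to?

5:1

Input overshoot = -6 − (-11) = 5 dB.
Output overshoot = 5 − 4 = 1 dB.
Ratio = input overshoot / output overshoot = 5 / 1 = 5.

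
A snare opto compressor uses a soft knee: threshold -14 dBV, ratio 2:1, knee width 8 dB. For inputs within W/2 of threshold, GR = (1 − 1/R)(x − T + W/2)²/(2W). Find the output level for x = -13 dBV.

-13.78125 dBV

x − T + W/2 = -13 − (-14) + 4 = 5.
GR = (1 − 1/2) × 5² / 16 = 0.5 × 25 / 16 = 0.78125 dB.
Output = -13 − 0.78125 = -13.78125 dBV.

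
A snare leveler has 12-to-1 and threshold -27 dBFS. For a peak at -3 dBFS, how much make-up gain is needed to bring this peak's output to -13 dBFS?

12 dB

Without make-up, output = threshold + overshoot/12 = -27 + 2 = -25 dBFS.
Gap to target: 12 dB.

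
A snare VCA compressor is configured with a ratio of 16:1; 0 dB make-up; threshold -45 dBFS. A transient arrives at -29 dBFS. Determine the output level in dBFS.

Overshoot: -29 − (-45) = 16 dB.
At 16:1 the overshoot is divided by 16, leaving 1 dB above threshold.
That puts the output at -44 dBFS.

-44 dBFS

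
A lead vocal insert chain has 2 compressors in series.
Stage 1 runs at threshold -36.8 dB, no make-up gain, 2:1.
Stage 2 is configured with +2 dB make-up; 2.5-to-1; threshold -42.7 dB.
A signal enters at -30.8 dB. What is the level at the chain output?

-37.14 dB

Stage 1: -30.8 dB is 6 dB over -36.8 dB; at 2:1 that becomes 3 dB over, giving -33.8 dB.
Stage 2: overshoot 8.9 dB → 8.9/2.5 = 3.56 dB → -39.14 dB; +2 dB make-up → -37.14 dB.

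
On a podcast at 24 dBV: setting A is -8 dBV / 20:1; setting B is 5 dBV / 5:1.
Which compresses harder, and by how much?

A, by 15.2 dB

A: overshoot 32 dB → output overshoot 1.6 dB → GR 30.4 dB.
B: overshoot 19 dB → output overshoot 3.8 dB → GR 15.2 dB.
A applies 15.2 dB more gain reduction.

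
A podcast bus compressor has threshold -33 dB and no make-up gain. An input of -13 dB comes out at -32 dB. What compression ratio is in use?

Input overshoot = -13 − (-33) = 20 dB; output overshoot = -32 − (-33) = 1 dB.
Ratio = 20 / 1 = 20.

20:1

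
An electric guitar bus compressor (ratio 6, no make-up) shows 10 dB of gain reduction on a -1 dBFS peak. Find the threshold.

Input is 12 dB above T (since output overshoot × R = input overshoot: (-11 − T)·6 = -1 − T gives T = -13 dBFS).
Check: -13 + (-1 − (-13))/6 = -13 + 2 = -11 dBFS. ✓

-13 dBFS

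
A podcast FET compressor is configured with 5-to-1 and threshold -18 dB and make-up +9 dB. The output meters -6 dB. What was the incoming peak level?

-3 dB

Stripping the +9 dB make-up gives -15 dB at the gain stage.
Post-compression overshoot = -15 − (-18) = 3 dB.
Before 5:1 compression the overshoot was 3 × 5 = 15 dB, so input = -18 + 15 = -3 dB.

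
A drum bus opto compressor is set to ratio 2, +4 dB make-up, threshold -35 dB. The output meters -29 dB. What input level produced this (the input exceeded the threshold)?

Stripping the +4 dB make-up gives -33 dB at the gain stage.
That's 2 dB above the -35 dB threshold.
Input overshoot = R × output overshoot = 4 dB → input = -35 + 4 = -31 dB.

-31 dB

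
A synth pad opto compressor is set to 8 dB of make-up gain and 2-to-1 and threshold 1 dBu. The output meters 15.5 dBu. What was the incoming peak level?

Stripping the +8 dB make-up gives 7.5 dBu at the gain stage.
Post-compression overshoot = 7.5 − 1 = 6.5 dB.
Undo the ratio: input overshoot = 6.5 × 2 = 13 dB, giving input = 14 dBu.

14 dBu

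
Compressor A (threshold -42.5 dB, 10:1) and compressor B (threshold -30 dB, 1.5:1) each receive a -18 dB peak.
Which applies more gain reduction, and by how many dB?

A: 24.5 dB over, compressed to 2.45 dB over, so 22.05 dB of GR.
B: 12 dB over, compressed to 8 dB over, so 4 dB of GR.
A reduces 18.05 dB more.

A, by 18.05 dB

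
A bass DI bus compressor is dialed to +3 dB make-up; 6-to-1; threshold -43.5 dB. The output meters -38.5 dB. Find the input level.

-31.5 dB

Remove make-up: -38.5 − 3 = -41.5 dB.
Post-compression overshoot = -41.5 − (-43.5) = 2 dB.
Input overshoot = R × output overshoot = 12 dB → input = -43.5 + 12 = -31.5 dB.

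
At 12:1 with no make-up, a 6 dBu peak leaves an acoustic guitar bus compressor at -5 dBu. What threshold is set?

-6 dBu

Gain reduction = 6 − (-5) = 11 dB; output overshoot = GR / (R − 1) = 11 / 11 = 1 dB.
Threshold = output − output overshoot = -5 − 1 = -6 dBu.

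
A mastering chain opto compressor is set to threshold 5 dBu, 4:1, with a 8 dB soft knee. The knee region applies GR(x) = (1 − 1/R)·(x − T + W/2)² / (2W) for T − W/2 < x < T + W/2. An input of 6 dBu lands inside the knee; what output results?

x − T + W/2 = 6 − 5 + 4 = 5.
GR = (1 − 1/4) × 5² / 16 = 0.75 × 25 / 16 = 1.171875 dB.
Output = 6 − 1.171875 = 4.828125 dBu.

4.828125 dBu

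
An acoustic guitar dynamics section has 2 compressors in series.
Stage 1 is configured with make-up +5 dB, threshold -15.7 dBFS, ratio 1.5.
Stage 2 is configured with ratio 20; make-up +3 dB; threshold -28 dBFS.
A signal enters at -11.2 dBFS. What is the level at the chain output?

-23.985 dBFS

Stage 1: -11.2 dBFS is 4.5 dB over -15.7 dBFS; at 1.5:1 that becomes 3 dB over, giving -12.7 dBFS; +5 dB make-up → -7.7 dBFS.
Stage 2: 20.3 dB above -28 dBFS, reduced 20:1 to 1.015 dB above → -26.985 dBFS; +3 dB make-up → -23.985 dBFS.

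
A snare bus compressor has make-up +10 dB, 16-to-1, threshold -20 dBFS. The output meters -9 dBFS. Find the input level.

-4 dBFS

Before make-up, the level was -9 − 10 = -19 dBFS.
The compressed level sits -19 − (-20) = 1 dB over threshold.
Before 16:1 compression the overshoot was 1 × 16 = 16 dB, so input = -20 + 16 = -4 dBFS.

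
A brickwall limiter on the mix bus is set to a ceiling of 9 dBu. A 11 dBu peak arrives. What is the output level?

The limiter clamps the peak to its 9 dBu ceiling.

9 dBu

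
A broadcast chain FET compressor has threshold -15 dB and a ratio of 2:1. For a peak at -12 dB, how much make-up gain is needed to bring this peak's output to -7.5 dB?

Without make-up, output = threshold + overshoot/2 = -15 + 1.5 = -13.5 dB.
Gap to target: 6 dB.

6 dB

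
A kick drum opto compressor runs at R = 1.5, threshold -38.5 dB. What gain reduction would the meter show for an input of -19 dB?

Overshoot = -19 − (-38.5) = 19.5 dB.
At 1.5:1, output sits 19.5/1.5 = 13 dB above threshold.
So the signal is attenuated by 19.5 − 13 = 6.5 dB.

6.5 dB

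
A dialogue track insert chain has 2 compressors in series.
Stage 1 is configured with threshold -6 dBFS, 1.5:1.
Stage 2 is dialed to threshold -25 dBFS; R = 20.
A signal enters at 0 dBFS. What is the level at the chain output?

Stage 1: overshoot 6 dB → 6/1.5 = 4 dB → -2 dBFS.
Stage 2: -2 dBFS is 23 dB over -25 dBFS; at 20:1 that becomes 1.15 dB over, giving -23.85 dBFS.

-23.85 dBFS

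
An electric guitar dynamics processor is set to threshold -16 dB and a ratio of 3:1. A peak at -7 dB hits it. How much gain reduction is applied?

6 dB

Overshoot = -7 − (-16) = 9 dB.
At 3:1, output sits 9/3 = 3 dB above threshold.
Gain reduction = 9 − 3 = 6 dB.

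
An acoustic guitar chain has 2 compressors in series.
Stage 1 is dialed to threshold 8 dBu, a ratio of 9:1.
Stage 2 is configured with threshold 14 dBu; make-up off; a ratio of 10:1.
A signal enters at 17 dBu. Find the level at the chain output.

Stage 1: 17 dBu is 9 dB over 8 dBu; at 9:1 that becomes 1 dB over, giving 9 dBu.
Stage 2: below threshold (9 ≤ 14); passes unchanged; output 9 dBu.

9 dBu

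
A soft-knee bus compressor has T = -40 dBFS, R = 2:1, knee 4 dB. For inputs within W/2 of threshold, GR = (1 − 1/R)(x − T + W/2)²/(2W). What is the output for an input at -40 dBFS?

x − T + W/2 = -40 − (-40) + 2 = 2.
GR = (1 − 1/2) × 2² / 8 = 0.5 × 4 / 8 = 0.25 dB.
Output = -40 − 0.25 = -40.25 dBFS.

-40.25 dBFS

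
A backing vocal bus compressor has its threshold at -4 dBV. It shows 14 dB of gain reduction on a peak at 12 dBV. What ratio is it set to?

8:1

Input overshoot = 12 − (-4) = 16 dB.
Output overshoot = 16 − 14 = 2 dB.
Ratio = input overshoot / output overshoot = 16 / 2 = 8.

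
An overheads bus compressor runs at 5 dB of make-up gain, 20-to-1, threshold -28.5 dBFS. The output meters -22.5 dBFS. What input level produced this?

-8.5 dBFS

Remove make-up: -22.5 − 5 = -27.5 dBFS.
Post-compression overshoot = -27.5 − (-28.5) = 1 dB.
Input overshoot = R × output overshoot = 20 dB → input = -28.5 + 20 = -8.5 dBFS.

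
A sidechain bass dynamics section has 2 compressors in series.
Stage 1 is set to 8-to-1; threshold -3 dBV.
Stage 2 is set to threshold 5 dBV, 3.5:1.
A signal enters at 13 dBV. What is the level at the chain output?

-1 dBV

Stage 1: 16 dB above -3 dBV, reduced 8:1 to 2 dB above → -1 dBV.
Stage 2: -1 dBV is at or below the 5 dBV threshold — no compression; output -1 dBV.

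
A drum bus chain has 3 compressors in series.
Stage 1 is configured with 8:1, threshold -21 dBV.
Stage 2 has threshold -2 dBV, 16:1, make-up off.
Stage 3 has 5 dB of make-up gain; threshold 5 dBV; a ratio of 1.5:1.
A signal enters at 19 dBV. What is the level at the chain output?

Stage 1: overshoot 40 dB → 40/8 = 5 dB → -16 dBV.
Stage 2: -16 dBV ≤ -2 dBV, so stage 2 doesn't engage; output -16 dBV.
Stage 3: -16 dBV ≤ 5 dBV, so stage 3 doesn't engage; make-up brings it to -11 dBV.

-11 dBV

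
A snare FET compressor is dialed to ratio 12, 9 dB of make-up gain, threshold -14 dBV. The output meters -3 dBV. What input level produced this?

Before make-up, the level was -3 − 9 = -12 dBV.
That's 2 dB above the -14 dBV threshold.
Input overshoot = R × output overshoot = 24 dB → input = -14 + 24 = 10 dBV.

10 dBV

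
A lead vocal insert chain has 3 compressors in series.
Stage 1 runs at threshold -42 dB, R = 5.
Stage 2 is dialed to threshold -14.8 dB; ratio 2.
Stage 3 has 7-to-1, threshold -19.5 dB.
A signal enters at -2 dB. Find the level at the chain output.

Stage 1: 40 dB above -42 dB, reduced 5:1 to 8 dB above → -34 dB.
Stage 2: -34 dB ≤ -14.8 dB, so stage 2 doesn't engage; output -34 dB.
Stage 3: -34 dB is at or below the -19.5 dB threshold — no compression; output -34 dB.

-34 dB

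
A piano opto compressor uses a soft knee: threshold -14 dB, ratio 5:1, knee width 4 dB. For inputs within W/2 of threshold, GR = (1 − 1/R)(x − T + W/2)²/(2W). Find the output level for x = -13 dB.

-13.9 dB

x − T + W/2 = -13 − (-14) + 2 = 3.
GR = (1 − 1/5) × 3² / 8 = 0.8 × 9 / 8 = 0.9 dB.
Output = -13 − 0.9 = -13.9 dB.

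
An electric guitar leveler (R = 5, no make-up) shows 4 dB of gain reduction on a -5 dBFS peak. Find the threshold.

-10 dBFS

Gain reduction = -5 − (-9) = 4 dB; output overshoot = GR / (R − 1) = 4 / 4 = 1 dB.
Threshold = output − output overshoot = -9 − 1 = -10 dBFS.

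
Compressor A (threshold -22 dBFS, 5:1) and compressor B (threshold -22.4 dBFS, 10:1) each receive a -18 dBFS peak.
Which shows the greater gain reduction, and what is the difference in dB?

A: GR = 4 − 4/5 = 3.2 dB.
B: GR = 4.4 − 4.4/10 = 3.96 dB.
B applies 0.76 dB more gain reduction.

B, by 0.76 dB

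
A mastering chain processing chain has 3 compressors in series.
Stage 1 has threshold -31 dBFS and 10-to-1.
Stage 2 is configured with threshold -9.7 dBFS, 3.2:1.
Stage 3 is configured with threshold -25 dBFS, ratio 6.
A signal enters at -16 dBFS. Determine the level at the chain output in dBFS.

-29.5 dBFS

Stage 1: -16 dBFS is 15 dB over -31 dBFS; at 10:1 that becomes 1.5 dB over, giving -29.5 dBFS.
Stage 2: below threshold (-29.5 ≤ -9.7); passes unchanged; output -29.5 dBFS.
Stage 3: -29.5 dBFS is at or below the -25 dBFS threshold — no compression; output -29.5 dBFS.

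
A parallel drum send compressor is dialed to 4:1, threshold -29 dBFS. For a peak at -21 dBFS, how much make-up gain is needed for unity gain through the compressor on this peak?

6 dB

Without make-up, output = threshold + overshoot/4 = -29 + 2 = -27 dBFS.
Gap to target: 6 dB.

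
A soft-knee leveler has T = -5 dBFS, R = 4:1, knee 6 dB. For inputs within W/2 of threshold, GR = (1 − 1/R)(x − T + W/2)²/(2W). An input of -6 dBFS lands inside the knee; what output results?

-6.25 dBFS

x − T + W/2 = -6 − (-5) + 3 = 2.
GR = (1 − 1/4) × 2² / 12 = 0.75 × 4 / 12 = 0.25 dB.
Output = -6 − 0.25 = -6.25 dBFS.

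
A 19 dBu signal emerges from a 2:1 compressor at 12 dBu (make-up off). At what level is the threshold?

5 dBu

Let T be the threshold. Output overshoot = (input overshoot)/R, so 12 − T = (19 − T)/2.
2·(12 − T) = 19 − T → 1·T = 24 − 19 = 5.
T = 5/1 = 5 dBu.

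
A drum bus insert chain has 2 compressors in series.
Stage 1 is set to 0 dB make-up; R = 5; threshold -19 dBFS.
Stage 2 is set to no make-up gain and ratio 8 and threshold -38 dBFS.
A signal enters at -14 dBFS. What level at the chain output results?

-35.5 dBFS

Stage 1: -14 dBFS is 5 dB over -19 dBFS; at 5:1 that becomes 1 dB over, giving -18 dBFS.
Stage 2: overshoot 20 dB → 20/8 = 2.5 dB → -35.5 dBFS.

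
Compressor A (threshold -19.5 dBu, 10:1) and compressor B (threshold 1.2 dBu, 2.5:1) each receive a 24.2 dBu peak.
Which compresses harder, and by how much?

A: overshoot 43.7 dB → output overshoot 4.37 dB → GR 39.33 dB.
B: overshoot 23 dB → output overshoot 9.2 dB → GR 13.8 dB.
A reduces 25.53 dB more.

A, by 25.53 dB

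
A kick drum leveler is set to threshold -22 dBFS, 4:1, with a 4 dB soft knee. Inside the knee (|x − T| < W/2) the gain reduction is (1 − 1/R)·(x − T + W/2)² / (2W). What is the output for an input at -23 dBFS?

-23.09375 dBFS

x − T + W/2 = -23 − (-22) + 2 = 1.
GR = (1 − 1/4) × 1² / 8 = 0.75 × 1 / 8 = 0.09375 dB.
Output = -23 − 0.09375 = -23.09375 dBFS.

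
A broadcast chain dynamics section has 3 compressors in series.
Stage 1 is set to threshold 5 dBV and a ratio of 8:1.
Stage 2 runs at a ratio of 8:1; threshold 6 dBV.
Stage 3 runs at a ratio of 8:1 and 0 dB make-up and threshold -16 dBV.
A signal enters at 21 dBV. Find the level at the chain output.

Stage 1: 21 dBV is 16 dB over 5 dBV; at 8:1 that becomes 2 dB over, giving 7 dBV.
Stage 2: overshoot 1 dB → 1/8 = 0.125 dB → 6.125 dBV.
Stage 3: 6.125 dBV is 22.125 dB over -16 dBV; at 8:1 that becomes 2.765625 dB over, giving -13.234375 dBV.

-13.234375 dBV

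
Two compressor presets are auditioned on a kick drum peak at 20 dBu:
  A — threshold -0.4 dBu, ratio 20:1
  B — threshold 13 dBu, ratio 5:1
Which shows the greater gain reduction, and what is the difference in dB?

A, by 13.78 dB

A: GR = 20.4 − 20.4/20 = 19.38 dB.
B: GR = 7 − 7/5 = 5.6 dB.
A reduces 13.78 dB more.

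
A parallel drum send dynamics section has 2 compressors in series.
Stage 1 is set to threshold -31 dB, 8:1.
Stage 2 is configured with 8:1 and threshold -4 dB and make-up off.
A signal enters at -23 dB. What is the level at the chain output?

-30 dB

Stage 1: overshoot 8 dB → 8/8 = 1 dB → -30 dB.
Stage 2: below threshold (-30 ≤ -4); passes unchanged; output -30 dB.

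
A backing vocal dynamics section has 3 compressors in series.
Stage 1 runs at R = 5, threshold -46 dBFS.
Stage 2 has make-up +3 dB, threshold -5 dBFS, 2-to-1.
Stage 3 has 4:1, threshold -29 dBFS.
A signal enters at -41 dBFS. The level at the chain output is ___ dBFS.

-42 dBFS

Stage 1: overshoot 5 dB → 5/5 = 1 dB → -45 dBFS.
Stage 2: -45 dBFS is at or below the -5 dBFS threshold — no compression; make-up brings it to -42 dBFS.
Stage 3: below threshold (-42 ≤ -29); passes unchanged; output -42 dBFS.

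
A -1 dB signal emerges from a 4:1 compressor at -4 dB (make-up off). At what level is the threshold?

Input is 4 dB above T (since output overshoot × R = input overshoot: (-4 − T)·4 = -1 − T gives T = -5 dB).
Check: -5 + (-1 − (-5))/4 = -5 + 1 = -4 dB. ✓

-5 dB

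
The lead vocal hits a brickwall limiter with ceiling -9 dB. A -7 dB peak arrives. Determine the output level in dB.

A brickwall limiter is an ∞:1 compressor: any input above the ceiling is clamped to -9 dB.

-9 dB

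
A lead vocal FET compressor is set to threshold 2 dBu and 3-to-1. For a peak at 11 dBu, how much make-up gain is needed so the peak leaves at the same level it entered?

Overshoot 9 dB → 9/3 = 3 dB after compression, so the compressed level is 2 + 3 = 5 dBu.
Make-up = target − compressed = 11 − 5 = 6 dB.

6 dB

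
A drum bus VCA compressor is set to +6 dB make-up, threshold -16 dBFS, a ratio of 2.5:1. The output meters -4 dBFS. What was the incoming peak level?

-1 dBFS

Before make-up, the level was -4 − 6 = -10 dBFS.
Post-compression overshoot = -10 − (-16) = 6 dB.
Before 2.5:1 compression the overshoot was 6 × 2.5 = 15 dB, so input = -16 + 15 = -1 dBFS.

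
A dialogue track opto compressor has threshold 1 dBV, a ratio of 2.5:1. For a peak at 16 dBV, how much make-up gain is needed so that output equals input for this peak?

Without make-up, output = threshold + overshoot/2.5 = 1 + 6 = 7 dBV.
Gap to target: 9 dB.

9 dB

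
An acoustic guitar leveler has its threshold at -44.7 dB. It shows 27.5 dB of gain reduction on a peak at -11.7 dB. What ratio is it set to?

Input overshoot = -11.7 − (-44.7) = 33 dB.
Output overshoot = 33 − 27.5 = 5.5 dB.
Ratio = input overshoot / output overshoot = 33 / 5.5 = 6.

6:1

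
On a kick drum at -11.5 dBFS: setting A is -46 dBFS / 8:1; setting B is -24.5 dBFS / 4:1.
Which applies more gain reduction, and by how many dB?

A, by 20.4375 dB

A: overshoot 34.5 dB → output overshoot 4.3125 dB → GR 30.1875 dB.
B: overshoot 13 dB → output overshoot 3.25 dB → GR 9.75 dB.
A reduces 20.4375 dB more.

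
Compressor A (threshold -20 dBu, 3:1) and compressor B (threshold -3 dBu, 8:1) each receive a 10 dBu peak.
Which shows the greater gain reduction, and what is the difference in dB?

A, by 8.625 dB

A: 30 dB over, compressed to 10 dB over, so 20 dB of GR.
B: 13 dB over, compressed to 1.625 dB over, so 11.375 dB of GR.
Difference: 8.625 dB in favour of A.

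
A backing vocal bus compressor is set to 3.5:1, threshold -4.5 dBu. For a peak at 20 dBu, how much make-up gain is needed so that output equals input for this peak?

17.5 dB

Overshoot 24.5 dB → 24.5/3.5 = 7 dB after compression, so the compressed level is -4.5 + 7 = 2.5 dBu.
Make-up = target − compressed = 20 − 2.5 = 17.5 dB.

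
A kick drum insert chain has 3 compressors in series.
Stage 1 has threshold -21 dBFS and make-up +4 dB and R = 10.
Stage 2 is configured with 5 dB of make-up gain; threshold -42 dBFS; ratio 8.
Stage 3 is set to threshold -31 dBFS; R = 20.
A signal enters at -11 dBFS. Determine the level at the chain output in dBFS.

Stage 1: overshoot 10 dB → 10/10 = 1 dB → -20 dBFS; +4 dB make-up → -16 dBFS.
Stage 2: overshoot 26 dB → 26/8 = 3.25 dB → -38.75 dBFS; +5 dB make-up → -33.75 dBFS.
Stage 3: -33.75 dBFS ≤ -31 dBFS, so stage 3 doesn't engage; output -33.75 dBFS.

-33.75 dBFS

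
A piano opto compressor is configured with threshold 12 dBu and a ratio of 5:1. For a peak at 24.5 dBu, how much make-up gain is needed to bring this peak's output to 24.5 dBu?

10 dB

Overshoot 12.5 dB → 12.5/5 = 2.5 dB after compression, so the compressed level is 12 + 2.5 = 14.5 dBu.
Make-up = target − compressed = 24.5 − 14.5 = 10 dB.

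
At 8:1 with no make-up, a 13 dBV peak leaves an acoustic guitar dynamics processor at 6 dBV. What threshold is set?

5 dBV

Gain reduction = 13 − 6 = 7 dB; output overshoot = GR / (R − 1) = 7 / 7 = 1 dB.
Threshold = output − output overshoot = 6 − 1 = 5 dBV.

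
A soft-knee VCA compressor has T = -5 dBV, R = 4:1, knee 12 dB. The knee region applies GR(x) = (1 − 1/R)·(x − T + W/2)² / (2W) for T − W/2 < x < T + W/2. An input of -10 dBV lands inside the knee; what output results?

-10.03125 dBV

x − T + W/2 = -10 − (-5) + 6 = 1.
GR = (1 − 1/4) × 1² / 24 = 0.75 × 1 / 24 = 0.03125 dB.
Output = -10 − 0.03125 = -10.03125 dBV.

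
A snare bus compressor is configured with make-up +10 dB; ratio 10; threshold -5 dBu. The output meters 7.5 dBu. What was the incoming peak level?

Remove make-up: 7.5 − 10 = -2.5 dBu.
Post-compression overshoot = -2.5 − (-5) = 2.5 dB.
Before 10:1 compression the overshoot was 2.5 × 10 = 25 dB, so input = -5 + 25 = 20 dBu.

20 dBu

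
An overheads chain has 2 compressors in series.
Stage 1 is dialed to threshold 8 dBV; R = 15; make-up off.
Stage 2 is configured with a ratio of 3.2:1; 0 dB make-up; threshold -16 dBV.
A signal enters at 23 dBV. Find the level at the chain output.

Stage 1: 23 dBV is 15 dB over 8 dBV; at 15:1 that becomes 1 dB over, giving 9 dBV.
Stage 2: 9 dBV is 25 dB over -16 dBV; at 3.2:1 that becomes 7.8125 dB over, giving -8.1875 dBV.

-8.1875 dBV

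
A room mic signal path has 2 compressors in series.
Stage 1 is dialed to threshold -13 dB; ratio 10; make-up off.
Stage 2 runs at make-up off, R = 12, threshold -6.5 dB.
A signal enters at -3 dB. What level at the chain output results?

Stage 1: 10 dB above -13 dB, reduced 10:1 to 1 dB above → -12 dB.
Stage 2: below threshold (-12 ≤ -6.5); passes unchanged; output -12 dB.

-12 dB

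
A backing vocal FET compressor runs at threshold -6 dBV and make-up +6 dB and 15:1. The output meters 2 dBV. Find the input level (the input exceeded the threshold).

24 dBV

Before make-up, the level was 2 − 6 = -4 dBV.
The compressed level sits -4 − (-6) = 2 dB over threshold.
Input overshoot = R × output overshoot = 30 dB → input = -6 + 30 = 24 dBV.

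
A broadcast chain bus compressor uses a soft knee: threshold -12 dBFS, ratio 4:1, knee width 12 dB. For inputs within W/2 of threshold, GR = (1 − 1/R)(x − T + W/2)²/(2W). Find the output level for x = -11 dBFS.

x − T + W/2 = -11 − (-12) + 6 = 7.
GR = (1 − 1/4) × 7² / 24 = 0.75 × 49 / 24 = 1.53125 dB.
Output = -11 − 1.53125 = -12.53125 dBFS.

-12.53125 dBFS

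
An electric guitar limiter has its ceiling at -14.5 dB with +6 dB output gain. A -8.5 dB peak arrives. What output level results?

At ∞:1, everything above -14.5 dB is held at the ceiling.
Output gain then adds 6 dB: -14.5 + 6 = -8.5 dB.

-8.5 dB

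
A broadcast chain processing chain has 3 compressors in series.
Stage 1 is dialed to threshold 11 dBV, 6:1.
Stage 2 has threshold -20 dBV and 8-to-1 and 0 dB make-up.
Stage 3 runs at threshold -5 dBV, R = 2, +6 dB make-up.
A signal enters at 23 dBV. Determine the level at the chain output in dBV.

-9.875 dBV

Stage 1: overshoot 12 dB → 12/6 = 2 dB → 13 dBV.
Stage 2: 33 dB above -20 dBV, reduced 8:1 to 4.125 dB above → -15.875 dBV.
Stage 3: below threshold (-15.875 ≤ -5); passes unchanged; make-up brings it to -9.875 dBV.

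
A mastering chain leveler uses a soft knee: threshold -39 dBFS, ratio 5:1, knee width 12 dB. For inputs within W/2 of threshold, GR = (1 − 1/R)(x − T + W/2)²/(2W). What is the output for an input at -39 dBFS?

x − T + W/2 = -39 − (-39) + 6 = 6.
GR = (1 − 1/5) × 6² / 24 = 0.8 × 36 / 24 = 1.2 dB.
Output = -39 − 1.2 = -40.2 dBFS.

-40.2 dBFS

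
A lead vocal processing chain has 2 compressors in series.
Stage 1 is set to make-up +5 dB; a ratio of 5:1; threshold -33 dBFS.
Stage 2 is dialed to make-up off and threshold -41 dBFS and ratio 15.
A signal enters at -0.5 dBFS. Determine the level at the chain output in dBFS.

-39.7 dBFS

Stage 1: 32.5 dB above -33 dBFS, reduced 5:1 to 6.5 dB above → -26.5 dBFS; +5 dB make-up → -21.5 dBFS.
Stage 2: -21.5 dBFS is 19.5 dB over -41 dBFS; at 15:1 that becomes 1.3 dB over, giving -39.7 dBFS.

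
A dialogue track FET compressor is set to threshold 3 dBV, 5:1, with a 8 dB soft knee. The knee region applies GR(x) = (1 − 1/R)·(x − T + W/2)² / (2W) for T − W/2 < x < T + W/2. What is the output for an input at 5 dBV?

3.2 dBV

x − T + W/2 = 5 − 3 + 4 = 6.
GR = (1 − 1/5) × 6² / 16 = 0.8 × 36 / 16 = 1.8 dB.
Output = 5 − 1.8 = 3.2 dBV.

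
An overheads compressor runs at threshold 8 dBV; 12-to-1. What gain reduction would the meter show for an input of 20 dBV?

Overshoot = 20 − 8 = 12 dB.
A 12:1 ratio leaves 1 dB of that excess.
So the signal is attenuated by 12 − 1 = 11 dB.

11 dB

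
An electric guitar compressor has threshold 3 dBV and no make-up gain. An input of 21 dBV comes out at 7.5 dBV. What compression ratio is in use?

Input overshoot = 21 − 3 = 18 dB; output overshoot = 7.5 − 3 = 4.5 dB.
Ratio = 18 / 4.5 = 4.

4:1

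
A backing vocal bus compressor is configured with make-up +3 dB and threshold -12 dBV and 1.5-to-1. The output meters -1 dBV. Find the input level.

0 dBV

Stripping the +3 dB make-up gives -4 dBV at the gain stage.
The compressed level sits -4 − (-12) = 8 dB over threshold.
Input overshoot = R × output overshoot = 12 dB → input = -12 + 12 = 0 dBV.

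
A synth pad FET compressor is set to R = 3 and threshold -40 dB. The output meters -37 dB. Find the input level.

That's 3 dB above the -40 dB threshold.
Input overshoot = R × output overshoot = 9 dB → input = -40 + 9 = -31 dB.

-31 dB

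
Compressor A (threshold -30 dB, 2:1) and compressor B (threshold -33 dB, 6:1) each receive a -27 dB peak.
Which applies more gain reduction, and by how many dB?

A: GR = 3 − 3/2 = 1.5 dB.
B: GR = 6 − 6/6 = 5 dB.
B reduces 3.5 dB more.

B, by 3.5 dB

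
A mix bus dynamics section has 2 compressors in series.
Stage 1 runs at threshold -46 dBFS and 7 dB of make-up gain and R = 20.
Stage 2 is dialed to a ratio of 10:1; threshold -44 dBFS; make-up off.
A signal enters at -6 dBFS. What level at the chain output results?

-43.3 dBFS

Stage 1: -6 dBFS is 40 dB over -46 dBFS; at 20:1 that becomes 2 dB over, giving -44 dBFS; +7 dB make-up → -37 dBFS.
Stage 2: 7 dB above -44 dBFS, reduced 10:1 to 0.7 dB above → -43.3 dBFS.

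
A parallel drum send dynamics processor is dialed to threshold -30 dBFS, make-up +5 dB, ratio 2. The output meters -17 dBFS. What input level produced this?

Stripping the +5 dB make-up gives -22 dBFS at the gain stage.
That's 8 dB above the -30 dBFS threshold.
Undo the ratio: input overshoot = 8 × 2 = 16 dB, giving input = -14 dBFS.

-14 dBFS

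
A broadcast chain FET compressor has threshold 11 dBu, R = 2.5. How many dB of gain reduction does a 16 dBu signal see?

3 dB

Overshoot = 16 − 11 = 5 dB.
A 2.5:1 ratio leaves 2 dB of that excess.
So the signal is attenuated by 5 − 2 = 3 dB.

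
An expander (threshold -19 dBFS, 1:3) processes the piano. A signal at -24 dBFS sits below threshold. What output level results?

-34 dBFS

Below threshold, a 1:3 expander applies gain = (3−1)×(T − x) of attenuation.
(3−1) × 5 = 10 dB, so output = -24 − 10 = -34 dBFS.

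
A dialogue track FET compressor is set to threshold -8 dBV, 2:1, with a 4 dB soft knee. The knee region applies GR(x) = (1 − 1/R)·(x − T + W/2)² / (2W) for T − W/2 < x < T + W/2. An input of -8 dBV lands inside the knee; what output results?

x − T + W/2 = -8 − (-8) + 2 = 2.
GR = (1 − 1/2) × 2² / 8 = 0.5 × 4 / 8 = 0.25 dB.
Output = -8 − 0.25 = -8.25 dBV.

-8.25 dBV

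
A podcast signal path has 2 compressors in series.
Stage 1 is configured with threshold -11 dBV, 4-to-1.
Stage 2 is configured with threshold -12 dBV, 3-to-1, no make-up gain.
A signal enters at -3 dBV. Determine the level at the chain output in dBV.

Stage 1: -3 dBV is 8 dB over -11 dBV; at 4:1 that becomes 2 dB over, giving -9 dBV.
Stage 2: overshoot 3 dB → 3/3 = 1 dB → -11 dBV.

-11 dBV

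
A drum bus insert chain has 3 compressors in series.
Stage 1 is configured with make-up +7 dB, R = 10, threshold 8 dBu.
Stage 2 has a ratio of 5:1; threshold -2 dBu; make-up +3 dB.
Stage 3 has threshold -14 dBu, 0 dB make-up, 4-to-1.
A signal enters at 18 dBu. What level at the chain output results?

-9.35 dBu

Stage 1: 18 dBu is 10 dB over 8 dBu; at 10:1 that becomes 1 dB over, giving 9 dBu; +7 dB make-up → 16 dBu.
Stage 2: 18 dB above -2 dBu, reduced 5:1 to 3.6 dB above → 1.6 dBu; +3 dB make-up → 4.6 dBu.
Stage 3: 4.6 dBu is 18.6 dB over -14 dBu; at 4:1 that becomes 4.65 dB over, giving -9.35 dBu.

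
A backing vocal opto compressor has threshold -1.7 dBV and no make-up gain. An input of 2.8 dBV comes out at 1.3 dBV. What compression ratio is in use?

Input overshoot = 2.8 − (-1.7) = 4.5 dB; output overshoot = 1.3 − (-1.7) = 3 dB.
Ratio = 4.5 / 3 = 1.5.

1.5:1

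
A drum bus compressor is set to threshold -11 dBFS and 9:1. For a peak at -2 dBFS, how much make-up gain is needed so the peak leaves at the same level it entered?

The peak compresses to -11 + 9/9 = -10 dBFS.
To reach -2 dBFS requires -2 − (-10) = 8 dB of make-up.

8 dB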